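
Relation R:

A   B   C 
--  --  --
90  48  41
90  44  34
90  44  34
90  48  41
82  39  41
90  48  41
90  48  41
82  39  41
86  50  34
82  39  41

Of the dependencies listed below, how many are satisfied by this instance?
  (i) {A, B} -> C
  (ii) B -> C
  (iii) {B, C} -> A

(i) {A, B} -> C: every LHS value maps to a single RHS value — holds.
(ii) B -> C: every LHS value maps to a single RHS value — holds.
(iii) {B, C} -> A: every LHS value maps to a single RHS value — holds.
3 of the 3 dependencies hold.

3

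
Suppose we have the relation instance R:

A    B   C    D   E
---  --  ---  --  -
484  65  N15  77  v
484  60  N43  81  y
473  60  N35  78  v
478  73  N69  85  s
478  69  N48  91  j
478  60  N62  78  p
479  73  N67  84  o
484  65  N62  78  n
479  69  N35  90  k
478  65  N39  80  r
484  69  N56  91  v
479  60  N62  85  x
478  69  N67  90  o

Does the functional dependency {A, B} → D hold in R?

No

(A=484, B=65): 2 rows → D takes values {77, 78} — violation
(A=484, B=60): 1 row → D = 81 ✓
(A=473, B=60): 1 row → D = 78 ✓
(A=478, B=73): 1 row → D = 85 ✓
(A=478, B=69): 2 rows → D takes values {91, 90} — violation
(A=478, B=60): 1 row → D = 78 ✓
(A=479, B=73): 1 row → D = 84 ✓
(A=479, B=69): 1 row → D = 90 ✓
(A=478, B=65): 1 row → D = 80 ✓
(A=484, B=69): 1 row → D = 91 ✓
(A=479, B=60): 1 row → D = 85 ✓
Two rows agree on {A, B} but differ on D, so {A, B} → D does not hold.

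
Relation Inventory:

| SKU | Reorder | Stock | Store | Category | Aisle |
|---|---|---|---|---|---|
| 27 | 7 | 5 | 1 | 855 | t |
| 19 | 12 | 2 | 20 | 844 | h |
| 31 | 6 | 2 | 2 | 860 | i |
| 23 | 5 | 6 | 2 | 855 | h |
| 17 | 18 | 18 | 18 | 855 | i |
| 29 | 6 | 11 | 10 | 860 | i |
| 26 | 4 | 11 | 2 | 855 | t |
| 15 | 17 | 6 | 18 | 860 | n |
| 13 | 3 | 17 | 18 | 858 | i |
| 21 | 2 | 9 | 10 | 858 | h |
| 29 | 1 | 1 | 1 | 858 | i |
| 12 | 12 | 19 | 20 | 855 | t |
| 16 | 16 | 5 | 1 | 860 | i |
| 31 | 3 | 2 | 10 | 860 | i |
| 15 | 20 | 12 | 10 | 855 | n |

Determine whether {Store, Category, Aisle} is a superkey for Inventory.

No

Two distinct rows share (Store=10, Category=860, Aisle=i), so {Store, Category, Aisle} does not determine every attribute — not a superkey.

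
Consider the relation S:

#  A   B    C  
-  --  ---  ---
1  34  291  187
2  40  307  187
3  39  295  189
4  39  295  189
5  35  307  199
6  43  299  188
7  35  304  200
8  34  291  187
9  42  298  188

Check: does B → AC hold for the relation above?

B=291: rows 1, 8 → {A,C} = (34, 187), (34, 187) ✓
B=307: rows 2, 5 → {A,C} takes values {(40, 187), (35, 199)} — violation
B=295: rows 3, 4 → {A,C} = (39, 189), (39, 189) ✓
B=299: row 6 → {A,C} = (43, 188) ✓
B=304: row 7 → {A,C} = (35, 200) ✓
B=298: row 9 → {A,C} = (42, 188) ✓
Two rows agree on B but differ on AC, so B → AC does not hold.

No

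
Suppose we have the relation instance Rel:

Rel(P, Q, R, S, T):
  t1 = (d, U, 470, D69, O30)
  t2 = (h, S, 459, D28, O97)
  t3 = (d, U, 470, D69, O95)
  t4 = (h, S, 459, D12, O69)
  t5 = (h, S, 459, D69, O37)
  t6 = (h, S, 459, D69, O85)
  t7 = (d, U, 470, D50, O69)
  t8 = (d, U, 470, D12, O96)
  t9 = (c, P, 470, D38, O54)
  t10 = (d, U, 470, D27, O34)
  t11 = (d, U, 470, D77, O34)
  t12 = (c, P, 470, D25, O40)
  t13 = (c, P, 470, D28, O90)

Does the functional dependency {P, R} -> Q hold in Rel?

Yes

(P=d, R=470): rows 1, 3, 7, 8, 10, 11 → Q = U, U, U, U, U, U ✓
(P=h, R=459): rows 2, 4, 5, 6 → Q = S, S, S, S ✓
(P=c, R=470): rows 9, 12, 13 → Q = P, P, P ✓
Every {P, R} value is associated with a single Q value, so {P, R} -> Q holds.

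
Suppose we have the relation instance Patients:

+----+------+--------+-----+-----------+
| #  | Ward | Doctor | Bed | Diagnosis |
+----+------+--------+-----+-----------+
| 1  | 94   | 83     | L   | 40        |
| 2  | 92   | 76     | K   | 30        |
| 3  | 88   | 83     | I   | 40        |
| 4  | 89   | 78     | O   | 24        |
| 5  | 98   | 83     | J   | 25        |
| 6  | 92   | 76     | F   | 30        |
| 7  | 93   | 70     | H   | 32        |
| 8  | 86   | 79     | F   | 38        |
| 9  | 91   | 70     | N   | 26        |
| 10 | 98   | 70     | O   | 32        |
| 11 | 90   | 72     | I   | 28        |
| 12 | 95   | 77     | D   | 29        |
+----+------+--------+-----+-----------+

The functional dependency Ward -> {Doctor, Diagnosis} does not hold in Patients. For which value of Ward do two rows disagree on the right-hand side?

Ward=94: row 1 → {Doctor,Diagnosis} = (83, 40) ✓
Ward=92: rows 2, 6 → {Doctor,Diagnosis} = (76, 30), (76, 30) ✓
Ward=88: row 3 → {Doctor,Diagnosis} = (83, 40) ✓
Ward=89: row 4 → {Doctor,Diagnosis} = (78, 24) ✓
Ward=98: rows 5, 10 → {Doctor,Diagnosis} takes values {(83, 25), (70, 32)} — violation
Ward=93: row 7 → {Doctor,Diagnosis} = (70, 32) ✓
Ward=86: row 8 → {Doctor,Diagnosis} = (79, 38) ✓
Ward=91: row 9 → {Doctor,Diagnosis} = (70, 26) ✓
Ward=90: row 11 → {Doctor,Diagnosis} = (72, 28) ✓
Ward=95: row 12 → {Doctor,Diagnosis} = (77, 29) ✓
The only Ward value with inconsistent RHS is Ward=98.

98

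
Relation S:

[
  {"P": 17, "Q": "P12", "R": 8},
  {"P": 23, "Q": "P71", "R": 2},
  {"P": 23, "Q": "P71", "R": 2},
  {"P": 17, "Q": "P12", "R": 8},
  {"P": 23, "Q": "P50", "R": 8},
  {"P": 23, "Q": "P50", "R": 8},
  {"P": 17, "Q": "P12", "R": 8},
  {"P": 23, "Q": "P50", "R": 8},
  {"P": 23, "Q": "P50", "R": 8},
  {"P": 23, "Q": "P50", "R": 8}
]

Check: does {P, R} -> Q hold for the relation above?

Yes

(P=17, R=8): 3 rows → Q = P12, P12, P12 ✓
(P=23, R=2): 2 rows → Q = P71, P71 ✓
(P=23, R=8): 5 rows → Q = P50, P50, P50, P50, P50 ✓
Every {P, R} value is associated with a single Q value, so {P, R} -> Q holds.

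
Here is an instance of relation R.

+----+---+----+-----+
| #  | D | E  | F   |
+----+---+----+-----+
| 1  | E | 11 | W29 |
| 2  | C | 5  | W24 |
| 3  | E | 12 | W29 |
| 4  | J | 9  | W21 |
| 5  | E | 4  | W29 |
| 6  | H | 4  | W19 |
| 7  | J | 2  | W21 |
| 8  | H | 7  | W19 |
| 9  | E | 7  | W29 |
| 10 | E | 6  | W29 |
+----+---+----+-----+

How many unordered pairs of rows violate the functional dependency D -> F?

0

D=E: all 5 rows agree on F — 0 pairs.
D=J: all 2 rows agree on F — 0 pairs.
D=H: all 2 rows agree on F — 0 pairs.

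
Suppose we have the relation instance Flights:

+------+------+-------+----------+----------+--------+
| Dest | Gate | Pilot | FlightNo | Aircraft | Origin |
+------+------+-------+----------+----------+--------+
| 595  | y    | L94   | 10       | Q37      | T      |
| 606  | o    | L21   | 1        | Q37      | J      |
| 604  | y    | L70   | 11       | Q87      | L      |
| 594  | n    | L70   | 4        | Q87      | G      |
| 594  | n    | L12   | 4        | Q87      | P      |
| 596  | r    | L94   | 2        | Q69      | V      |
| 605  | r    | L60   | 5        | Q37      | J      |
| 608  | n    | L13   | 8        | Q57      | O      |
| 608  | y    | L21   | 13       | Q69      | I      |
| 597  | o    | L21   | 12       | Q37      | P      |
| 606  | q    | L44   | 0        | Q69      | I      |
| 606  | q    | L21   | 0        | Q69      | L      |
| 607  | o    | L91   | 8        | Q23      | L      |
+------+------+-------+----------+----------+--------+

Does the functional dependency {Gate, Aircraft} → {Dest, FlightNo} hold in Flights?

No

(Gate=y, Aircraft=Q37): 1 row → {Dest,FlightNo} = (595, 10) ✓
(Gate=o, Aircraft=Q37): 2 rows → {Dest,FlightNo} takes values {(606, 1), (597, 12)} — violation
(Gate=y, Aircraft=Q87): 1 row → {Dest,FlightNo} = (604, 11) ✓
(Gate=n, Aircraft=Q87): 2 rows → {Dest,FlightNo} = (594, 4), (594, 4) ✓
(Gate=r, Aircraft=Q69): 1 row → {Dest,FlightNo} = (596, 2) ✓
(Gate=r, Aircraft=Q37): 1 row → {Dest,FlightNo} = (605, 5) ✓
(Gate=n, Aircraft=Q57): 1 row → {Dest,FlightNo} = (608, 8) ✓
(Gate=y, Aircraft=Q69): 1 row → {Dest,FlightNo} = (608, 13) ✓
(Gate=q, Aircraft=Q69): 2 rows → {Dest,FlightNo} = (606, 0), (606, 0) ✓
(Gate=o, Aircraft=Q23): 1 row → {Dest,FlightNo} = (607, 8) ✓
Two rows agree on {Gate, Aircraft} but differ on {Dest, FlightNo}, so {Gate, Aircraft} → {Dest, FlightNo} does not hold.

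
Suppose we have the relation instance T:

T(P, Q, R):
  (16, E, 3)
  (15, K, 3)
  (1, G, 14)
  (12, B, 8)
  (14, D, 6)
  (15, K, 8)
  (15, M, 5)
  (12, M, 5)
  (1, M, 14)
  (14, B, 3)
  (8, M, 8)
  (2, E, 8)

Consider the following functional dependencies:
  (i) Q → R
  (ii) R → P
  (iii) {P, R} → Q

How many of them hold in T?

(i) Q → R: Q=E: 2 rows → R takes values {3, 8} — violation; Q=K: 2 rows → R takes values {3, 8} — violation; Q=B: 2 rows → R takes values {8, 3} — violation; Q=M: 4 rows → R takes values {5, 14, 8} — violation — fails.
(ii) R → P: R=3: 3 rows → P takes values {16, 15, 14} — violation; R=8: 4 rows → P takes values {12, 15, 8, 2} — violation; R=5: 2 rows → P takes values {15, 12} — violation — fails.
(iii) {P, R} → Q: (P=1, R=14): 2 rows → Q takes values {G, M} — violation — fails.
None of the 3 dependencies hold.

0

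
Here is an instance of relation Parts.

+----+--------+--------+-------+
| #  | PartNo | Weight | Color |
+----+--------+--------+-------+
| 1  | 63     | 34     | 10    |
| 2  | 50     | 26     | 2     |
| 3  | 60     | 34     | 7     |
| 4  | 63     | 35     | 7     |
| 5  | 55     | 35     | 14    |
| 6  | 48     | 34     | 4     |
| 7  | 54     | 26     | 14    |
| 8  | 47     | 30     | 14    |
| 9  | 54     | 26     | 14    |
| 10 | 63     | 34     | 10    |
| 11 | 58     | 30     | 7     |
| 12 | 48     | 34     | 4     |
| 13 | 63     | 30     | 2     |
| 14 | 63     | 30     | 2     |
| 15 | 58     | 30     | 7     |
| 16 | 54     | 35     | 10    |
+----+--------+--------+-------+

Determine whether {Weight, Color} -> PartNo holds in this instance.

Yes

(Weight=34, Color=10): rows 1, 10 → PartNo = 63, 63 ✓
(Weight=26, Color=2): row 2 → PartNo = 50 ✓
(Weight=34, Color=7): row 3 → PartNo = 60 ✓
(Weight=35, Color=7): row 4 → PartNo = 63 ✓
(Weight=35, Color=14): row 5 → PartNo = 55 ✓
(Weight=34, Color=4): rows 6, 12 → PartNo = 48, 48 ✓
(Weight=26, Color=14): rows 7, 9 → PartNo = 54, 54 ✓
(Weight=30, Color=14): row 8 → PartNo = 47 ✓
(Weight=30, Color=7): rows 11, 15 → PartNo = 58, 58 ✓
(Weight=30, Color=2): rows 13, 14 → PartNo = 63, 63 ✓
(Weight=35, Color=10): row 16 → PartNo = 54 ✓
Every {Weight, Color} value is associated with a single PartNo value, so {Weight, Color} -> PartNo holds.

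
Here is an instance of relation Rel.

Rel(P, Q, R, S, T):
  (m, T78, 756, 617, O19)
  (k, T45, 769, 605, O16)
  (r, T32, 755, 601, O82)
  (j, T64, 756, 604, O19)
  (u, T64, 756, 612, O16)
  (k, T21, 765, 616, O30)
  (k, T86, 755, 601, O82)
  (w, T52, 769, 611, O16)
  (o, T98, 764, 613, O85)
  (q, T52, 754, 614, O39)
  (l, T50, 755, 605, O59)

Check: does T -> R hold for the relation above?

T=O19: 2 rows → R = 756, 756 ✓
T=O16: 3 rows → R takes values {769, 756} — violation
T=O82: 2 rows → R = 755, 755 ✓
T=O30: 1 row → R = 765 ✓
T=O85: 1 row → R = 764 ✓
T=O39: 1 row → R = 754 ✓
T=O59: 1 row → R = 755 ✓
Two rows agree on T but differ on R, so T -> R does not hold.

No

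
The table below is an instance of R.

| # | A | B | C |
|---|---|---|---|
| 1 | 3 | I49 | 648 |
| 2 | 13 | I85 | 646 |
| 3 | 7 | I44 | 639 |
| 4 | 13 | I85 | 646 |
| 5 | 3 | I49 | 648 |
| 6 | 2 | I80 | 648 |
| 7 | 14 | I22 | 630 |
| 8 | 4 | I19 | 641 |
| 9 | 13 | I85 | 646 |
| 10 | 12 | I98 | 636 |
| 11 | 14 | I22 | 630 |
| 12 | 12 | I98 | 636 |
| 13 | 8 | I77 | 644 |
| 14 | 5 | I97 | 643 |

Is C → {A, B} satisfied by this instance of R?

No

C=648: rows 1, 5, 6 → {A,B} takes values {(3, I49), (2, I80)} — violation
C=646: rows 2, 4, 9 → {A,B} = (13, I85), (13, I85), (13, I85) ✓
C=639: row 3 → {A,B} = (7, I44) ✓
C=630: rows 7, 11 → {A,B} = (14, I22), (14, I22) ✓
C=641: row 8 → {A,B} = (4, I19) ✓
C=636: rows 10, 12 → {A,B} = (12, I98), (12, I98) ✓
C=644: row 13 → {A,B} = (8, I77) ✓
C=643: row 14 → {A,B} = (5, I97) ✓
Two rows agree on C but differ on {A, B}, so C → {A, B} does not hold.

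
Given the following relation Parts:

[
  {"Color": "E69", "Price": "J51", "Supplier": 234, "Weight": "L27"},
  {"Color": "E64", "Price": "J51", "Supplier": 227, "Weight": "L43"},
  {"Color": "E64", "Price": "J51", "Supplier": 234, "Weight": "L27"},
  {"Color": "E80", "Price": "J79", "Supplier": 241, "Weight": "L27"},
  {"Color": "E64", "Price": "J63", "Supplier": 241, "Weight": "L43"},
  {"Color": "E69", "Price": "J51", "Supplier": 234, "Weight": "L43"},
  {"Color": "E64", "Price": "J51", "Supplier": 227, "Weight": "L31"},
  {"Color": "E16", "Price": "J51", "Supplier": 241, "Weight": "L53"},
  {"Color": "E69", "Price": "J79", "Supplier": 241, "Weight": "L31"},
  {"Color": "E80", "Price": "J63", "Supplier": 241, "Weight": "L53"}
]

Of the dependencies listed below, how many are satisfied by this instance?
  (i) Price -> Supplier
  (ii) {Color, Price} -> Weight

0

(i) Price -> Supplier: Price=J51: 6 rows → Supplier takes values {234, 227, 241} — violation — fails.
(ii) {Color, Price} -> Weight: (Color=E69, Price=J51): 2 rows → Weight takes values {L27, L43} — violation; (Color=E64, Price=J51): 3 rows → Weight takes values {L43, L27, L31} — violation — fails.
None of the 2 dependencies hold.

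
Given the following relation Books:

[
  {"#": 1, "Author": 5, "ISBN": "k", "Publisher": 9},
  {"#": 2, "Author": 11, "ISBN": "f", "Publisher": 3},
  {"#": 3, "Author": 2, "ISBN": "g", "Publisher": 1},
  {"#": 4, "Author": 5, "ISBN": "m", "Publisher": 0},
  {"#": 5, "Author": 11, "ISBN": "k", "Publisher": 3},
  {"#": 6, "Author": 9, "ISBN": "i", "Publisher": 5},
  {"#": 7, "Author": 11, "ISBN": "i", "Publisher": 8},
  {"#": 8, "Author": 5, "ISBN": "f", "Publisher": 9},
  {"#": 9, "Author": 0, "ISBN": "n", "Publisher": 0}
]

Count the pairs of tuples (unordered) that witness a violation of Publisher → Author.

1

Publisher=9: all 2 rows agree on Author — 0 pairs.
Publisher=3: all 2 rows agree on Author — 0 pairs.
Publisher=0: violating pairs (4,9) — 1 pair.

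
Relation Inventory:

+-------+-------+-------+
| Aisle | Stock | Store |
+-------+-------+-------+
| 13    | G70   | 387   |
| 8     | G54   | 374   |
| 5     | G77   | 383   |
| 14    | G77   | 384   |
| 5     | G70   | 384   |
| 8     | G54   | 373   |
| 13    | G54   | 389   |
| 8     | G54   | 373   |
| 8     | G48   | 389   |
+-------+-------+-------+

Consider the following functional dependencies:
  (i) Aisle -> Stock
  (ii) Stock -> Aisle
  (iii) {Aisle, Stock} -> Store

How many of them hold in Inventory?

0

(i) Aisle -> Stock: Aisle=13: 2 rows → Stock takes values {G70, G54} — violation; Aisle=8: 4 rows → Stock takes values {G54, G48} — violation; Aisle=5: 2 rows → Stock takes values {G77, G70} — violation — fails.
(ii) Stock -> Aisle: Stock=G70: 2 rows → Aisle takes values {13, 5} — violation; Stock=G54: 4 rows → Aisle takes values {8, 13} — violation; Stock=G77: 2 rows → Aisle takes values {5, 14} — violation — fails.
(iii) {Aisle, Stock} -> Store: (Aisle=8, Stock=G54): 3 rows → Store takes values {374, 373} — violation — fails.
None of the 3 dependencies hold.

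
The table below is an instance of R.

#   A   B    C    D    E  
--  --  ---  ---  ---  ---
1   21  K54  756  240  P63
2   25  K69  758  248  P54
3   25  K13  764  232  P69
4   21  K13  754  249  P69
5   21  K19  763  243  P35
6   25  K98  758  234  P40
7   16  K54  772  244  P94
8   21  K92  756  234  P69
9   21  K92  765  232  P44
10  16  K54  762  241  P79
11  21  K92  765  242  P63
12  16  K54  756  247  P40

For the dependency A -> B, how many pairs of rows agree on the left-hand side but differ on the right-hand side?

A=21: violating pairs (1,4), (1,5), (1,8), (1,9), (1,11), (4,5), (4,8), (4,9), (4,11), (5,8), (5,9), (5,11) — 12 pairs.
A=25: violating pairs (2,3), (2,6), (3,6) — 3 pairs.
A=16: all 3 rows agree on B — 0 pairs.

15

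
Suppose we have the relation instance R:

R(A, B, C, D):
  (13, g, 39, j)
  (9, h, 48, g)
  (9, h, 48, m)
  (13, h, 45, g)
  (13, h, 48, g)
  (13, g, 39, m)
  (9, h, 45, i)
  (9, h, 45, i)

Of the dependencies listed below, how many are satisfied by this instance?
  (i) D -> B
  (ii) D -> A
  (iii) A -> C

(i) D -> B: D=m: 2 rows → B takes values {h, g} — violation — fails.
(ii) D -> A: D=g: 3 rows → A takes values {9, 13} — violation; D=m: 2 rows → A takes values {9, 13} — violation — fails.
(iii) A -> C: A=13: 4 rows → C takes values {39, 45, 48} — violation; A=9: 4 rows → C takes values {48, 45} — violation — fails.
None of the 3 dependencies hold.

0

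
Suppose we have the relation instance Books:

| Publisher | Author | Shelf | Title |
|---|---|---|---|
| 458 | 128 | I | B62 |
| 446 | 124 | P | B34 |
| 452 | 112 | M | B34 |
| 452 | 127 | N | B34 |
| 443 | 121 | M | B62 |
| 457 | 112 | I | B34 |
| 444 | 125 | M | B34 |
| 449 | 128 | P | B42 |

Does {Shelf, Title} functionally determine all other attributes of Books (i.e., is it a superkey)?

No

Two distinct rows share (Shelf=M, Title=B34), so {Shelf, Title} does not determine every attribute — not a superkey.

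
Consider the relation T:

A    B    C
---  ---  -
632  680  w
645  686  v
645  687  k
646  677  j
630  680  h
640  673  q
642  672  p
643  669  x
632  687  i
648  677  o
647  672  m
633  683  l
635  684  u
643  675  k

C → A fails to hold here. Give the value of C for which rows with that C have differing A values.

C=w: 1 row → A = 632 ✓
C=v: 1 row → A = 645 ✓
C=k: 2 rows → A takes values {645, 643} — violation
C=j: 1 row → A = 646 ✓
C=h: 1 row → A = 630 ✓
C=q: 1 row → A = 640 ✓
C=p: 1 row → A = 642 ✓
C=x: 1 row → A = 643 ✓
C=i: 1 row → A = 632 ✓
C=o: 1 row → A = 648 ✓
C=m: 1 row → A = 647 ✓
C=l: 1 row → A = 633 ✓
C=u: 1 row → A = 635 ✓
The only C value with inconsistent A is C=k.

k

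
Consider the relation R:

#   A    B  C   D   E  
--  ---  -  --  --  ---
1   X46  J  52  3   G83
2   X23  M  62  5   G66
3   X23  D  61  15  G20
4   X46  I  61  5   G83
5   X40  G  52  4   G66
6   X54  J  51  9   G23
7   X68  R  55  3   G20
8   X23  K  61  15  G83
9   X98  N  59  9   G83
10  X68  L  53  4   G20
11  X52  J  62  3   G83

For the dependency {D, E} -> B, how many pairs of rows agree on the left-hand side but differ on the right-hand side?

0

(D=3, E=G83): all 2 rows agree on B — 0 pairs.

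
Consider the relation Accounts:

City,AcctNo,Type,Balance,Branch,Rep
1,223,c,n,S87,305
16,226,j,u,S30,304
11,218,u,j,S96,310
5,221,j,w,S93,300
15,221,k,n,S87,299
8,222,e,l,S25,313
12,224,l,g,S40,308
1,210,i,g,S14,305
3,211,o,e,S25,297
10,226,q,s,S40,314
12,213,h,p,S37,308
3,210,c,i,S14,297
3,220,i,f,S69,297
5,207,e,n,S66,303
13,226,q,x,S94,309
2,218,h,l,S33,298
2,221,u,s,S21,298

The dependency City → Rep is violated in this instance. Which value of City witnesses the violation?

City=1: 2 rows → Rep = 305, 305 ✓
City=16: 1 row → Rep = 304 ✓
City=11: 1 row → Rep = 310 ✓
City=5: 2 rows → Rep takes values {300, 303} — violation
City=15: 1 row → Rep = 299 ✓
City=8: 1 row → Rep = 313 ✓
City=12: 2 rows → Rep = 308, 308 ✓
City=3: 3 rows → Rep = 297, 297, 297 ✓
City=10: 1 row → Rep = 314 ✓
City=13: 1 row → Rep = 309 ✓
City=2: 2 rows → Rep = 298, 298 ✓
The only City value with inconsistent Rep is City=5.

5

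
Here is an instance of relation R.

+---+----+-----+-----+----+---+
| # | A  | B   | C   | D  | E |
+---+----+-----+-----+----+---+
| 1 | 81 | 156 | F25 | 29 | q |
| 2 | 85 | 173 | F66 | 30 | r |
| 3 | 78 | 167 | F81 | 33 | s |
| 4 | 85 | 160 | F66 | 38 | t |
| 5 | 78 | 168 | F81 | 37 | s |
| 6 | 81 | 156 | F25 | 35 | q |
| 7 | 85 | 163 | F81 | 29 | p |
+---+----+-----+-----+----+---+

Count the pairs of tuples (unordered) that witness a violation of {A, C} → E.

1

(A=81, C=F25): all 2 rows agree on E — 0 pairs.
(A=85, C=F66): violating pairs (2,4) — 1 pair.
(A=78, C=F81): all 2 rows agree on E — 0 pairs.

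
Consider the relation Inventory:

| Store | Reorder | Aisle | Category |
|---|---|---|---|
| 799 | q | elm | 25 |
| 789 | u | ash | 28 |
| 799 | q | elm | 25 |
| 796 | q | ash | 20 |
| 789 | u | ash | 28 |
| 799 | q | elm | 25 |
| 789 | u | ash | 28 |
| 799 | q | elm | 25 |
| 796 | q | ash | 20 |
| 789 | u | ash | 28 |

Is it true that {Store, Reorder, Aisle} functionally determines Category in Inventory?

Yes

(Store=799, Reorder=q, Aisle=elm): 4 rows → Category = 25, 25, 25, 25 ✓
(Store=789, Reorder=u, Aisle=ash): 4 rows → Category = 28, 28, 28, 28 ✓
(Store=796, Reorder=q, Aisle=ash): 2 rows → Category = 20, 20 ✓
Every {Store, Reorder, Aisle} value is associated with a single Category value, so {Store, Reorder, Aisle} → Category holds.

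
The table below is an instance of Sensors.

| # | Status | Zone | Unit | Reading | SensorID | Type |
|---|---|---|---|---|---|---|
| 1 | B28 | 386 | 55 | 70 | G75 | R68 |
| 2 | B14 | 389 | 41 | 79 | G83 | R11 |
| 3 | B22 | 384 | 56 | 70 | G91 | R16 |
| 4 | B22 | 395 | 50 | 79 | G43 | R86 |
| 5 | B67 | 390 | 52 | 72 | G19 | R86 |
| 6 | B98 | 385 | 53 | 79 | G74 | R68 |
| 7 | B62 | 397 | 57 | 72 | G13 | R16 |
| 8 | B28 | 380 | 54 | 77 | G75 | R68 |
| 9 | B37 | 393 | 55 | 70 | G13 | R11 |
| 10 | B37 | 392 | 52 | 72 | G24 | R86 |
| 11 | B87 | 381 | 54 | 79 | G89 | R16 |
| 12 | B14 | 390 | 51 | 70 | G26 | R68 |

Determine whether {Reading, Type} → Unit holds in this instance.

(Reading=70, Type=R68): rows 1, 12 → Unit takes values {55, 51} — violation
(Reading=79, Type=R11): row 2 → Unit = 41 ✓
(Reading=70, Type=R16): row 3 → Unit = 56 ✓
(Reading=79, Type=R86): row 4 → Unit = 50 ✓
(Reading=72, Type=R86): rows 5, 10 → Unit = 52, 52 ✓
(Reading=79, Type=R68): row 6 → Unit = 53 ✓
(Reading=72, Type=R16): row 7 → Unit = 57 ✓
(Reading=77, Type=R68): row 8 → Unit = 54 ✓
(Reading=70, Type=R11): row 9 → Unit = 55 ✓
(Reading=79, Type=R16): row 11 → Unit = 54 ✓
Two rows agree on {Reading, Type} but differ on Unit, so {Reading, Type} → Unit does not hold.

No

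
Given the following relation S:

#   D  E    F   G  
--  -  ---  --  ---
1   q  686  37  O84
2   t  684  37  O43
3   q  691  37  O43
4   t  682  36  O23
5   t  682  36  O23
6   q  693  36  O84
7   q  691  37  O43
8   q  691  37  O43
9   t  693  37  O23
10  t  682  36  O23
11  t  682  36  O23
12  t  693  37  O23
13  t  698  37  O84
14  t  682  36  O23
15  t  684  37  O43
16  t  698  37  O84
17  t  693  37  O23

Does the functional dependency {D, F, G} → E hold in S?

Yes

(D=q, F=37, G=O84): row 1 → E = 686 ✓
(D=t, F=37, G=O43): rows 2, 15 → E = 684, 684 ✓
(D=q, F=37, G=O43): rows 3, 7, 8 → E = 691, 691, 691 ✓
(D=t, F=36, G=O23): rows 4, 5, 10, 11, 14 → E = 682, 682, 682, 682, 682 ✓
(D=q, F=36, G=O84): row 6 → E = 693 ✓
(D=t, F=37, G=O23): rows 9, 12, 17 → E = 693, 693, 693 ✓
(D=t, F=37, G=O84): rows 13, 16 → E = 698, 698 ✓
Every {D, F, G} value is associated with a single E value, so {D, F, G} → E holds.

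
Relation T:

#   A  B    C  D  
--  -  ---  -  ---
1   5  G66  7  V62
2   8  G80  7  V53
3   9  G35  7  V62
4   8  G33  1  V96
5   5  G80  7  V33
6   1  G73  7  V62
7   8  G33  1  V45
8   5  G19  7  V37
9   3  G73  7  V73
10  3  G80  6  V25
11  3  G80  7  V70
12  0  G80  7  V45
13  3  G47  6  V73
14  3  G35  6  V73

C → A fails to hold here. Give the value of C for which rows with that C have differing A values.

C=7: rows 1, 2, 3, 5, 6, 8, 9, 11, 12 → A takes values {5, 8, 9, 1, 3, 0} — violation
C=1: rows 4, 7 → A = 8, 8 ✓
C=6: rows 10, 13, 14 → A = 3, 3, 3 ✓
The only C value with inconsistent A is C=7.

7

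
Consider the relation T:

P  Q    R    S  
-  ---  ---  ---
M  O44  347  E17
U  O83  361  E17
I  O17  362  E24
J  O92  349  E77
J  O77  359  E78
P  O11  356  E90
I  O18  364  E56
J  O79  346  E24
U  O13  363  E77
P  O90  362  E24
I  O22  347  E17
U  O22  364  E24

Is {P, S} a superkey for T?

All 12 rows have distinct {P, S} values, so {P, S} → (all attributes) holds and {P, S} is a superkey.

Yes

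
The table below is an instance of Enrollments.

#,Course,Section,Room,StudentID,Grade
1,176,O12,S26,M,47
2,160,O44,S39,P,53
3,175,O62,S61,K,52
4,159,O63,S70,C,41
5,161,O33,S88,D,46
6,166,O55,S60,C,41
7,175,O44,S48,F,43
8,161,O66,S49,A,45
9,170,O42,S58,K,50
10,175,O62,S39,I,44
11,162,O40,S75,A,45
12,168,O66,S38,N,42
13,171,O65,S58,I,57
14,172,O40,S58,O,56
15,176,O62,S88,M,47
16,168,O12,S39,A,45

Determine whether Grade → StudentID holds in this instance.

Grade=47: rows 1, 15 → StudentID = M, M ✓
Grade=53: row 2 → StudentID = P ✓
Grade=52: row 3 → StudentID = K ✓
Grade=41: rows 4, 6 → StudentID = C, C ✓
Grade=46: row 5 → StudentID = D ✓
Grade=43: row 7 → StudentID = F ✓
Grade=45: rows 8, 11, 16 → StudentID = A, A, A ✓
Grade=50: row 9 → StudentID = K ✓
Grade=44: row 10 → StudentID = I ✓
Grade=42: row 12 → StudentID = N ✓
Grade=57: row 13 → StudentID = I ✓
Grade=56: row 14 → StudentID = O ✓
Every Grade value is associated with a single StudentID value, so Grade → StudentID holds.

Yes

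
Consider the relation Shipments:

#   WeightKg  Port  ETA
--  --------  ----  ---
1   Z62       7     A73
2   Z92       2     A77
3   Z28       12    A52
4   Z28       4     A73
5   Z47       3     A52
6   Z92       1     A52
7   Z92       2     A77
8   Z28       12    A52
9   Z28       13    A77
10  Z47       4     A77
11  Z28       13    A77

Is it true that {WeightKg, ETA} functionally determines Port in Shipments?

(WeightKg=Z62, ETA=A73): row 1 → Port = 7 ✓
(WeightKg=Z92, ETA=A77): rows 2, 7 → Port = 2, 2 ✓
(WeightKg=Z28, ETA=A52): rows 3, 8 → Port = 12, 12 ✓
(WeightKg=Z28, ETA=A73): row 4 → Port = 4 ✓
(WeightKg=Z47, ETA=A52): row 5 → Port = 3 ✓
(WeightKg=Z92, ETA=A52): row 6 → Port = 1 ✓
(WeightKg=Z28, ETA=A77): rows 9, 11 → Port = 13, 13 ✓
(WeightKg=Z47, ETA=A77): row 10 → Port = 4 ✓
Every {WeightKg, ETA} value is associated with a single Port value, so {WeightKg, ETA} -> Port holds.

Yes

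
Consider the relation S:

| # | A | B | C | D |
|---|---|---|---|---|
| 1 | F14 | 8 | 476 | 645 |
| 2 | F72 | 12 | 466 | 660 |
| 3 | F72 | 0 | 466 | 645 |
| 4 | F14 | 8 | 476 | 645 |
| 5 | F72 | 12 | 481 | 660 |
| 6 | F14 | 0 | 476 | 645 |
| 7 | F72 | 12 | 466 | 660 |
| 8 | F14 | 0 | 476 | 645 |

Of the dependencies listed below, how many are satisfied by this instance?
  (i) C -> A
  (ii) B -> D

2

(i) C -> A: every LHS value maps to a single RHS value — holds.
(ii) B -> D: every LHS value maps to a single RHS value — holds.
2 of the 2 dependencies hold.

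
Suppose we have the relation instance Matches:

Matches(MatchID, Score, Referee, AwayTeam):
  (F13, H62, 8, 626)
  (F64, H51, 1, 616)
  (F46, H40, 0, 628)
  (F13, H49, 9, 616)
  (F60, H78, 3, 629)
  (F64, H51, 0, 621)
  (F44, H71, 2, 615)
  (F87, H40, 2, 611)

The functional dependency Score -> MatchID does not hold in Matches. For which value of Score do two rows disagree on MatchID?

Score=H62: 1 row → MatchID = F13 ✓
Score=H51: 2 rows → MatchID = F64, F64 ✓
Score=H40: 2 rows → MatchID takes values {F46, F87} — violation
Score=H49: 1 row → MatchID = F13 ✓
Score=H78: 1 row → MatchID = F60 ✓
Score=H71: 1 row → MatchID = F44 ✓
The only Score value with inconsistent MatchID is Score=H40.

H40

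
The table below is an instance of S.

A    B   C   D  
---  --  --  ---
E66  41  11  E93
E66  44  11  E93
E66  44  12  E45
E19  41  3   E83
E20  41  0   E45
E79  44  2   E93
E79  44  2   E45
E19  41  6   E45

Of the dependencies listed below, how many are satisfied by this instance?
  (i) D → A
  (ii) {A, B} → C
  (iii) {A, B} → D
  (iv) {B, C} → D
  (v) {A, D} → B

0

(i) D → A: D=E93: 3 rows → A takes values {E66, E79} — violation; D=E45: 4 rows → A takes values {E66, E20, E79, E19} — violation — fails.
(ii) {A, B} → C: (A=E66, B=44): 2 rows → C takes values {11, 12} — violation; (A=E19, B=41): 2 rows → C takes values {3, 6} — violation — fails.
(iii) {A, B} → D: (A=E66, B=44): 2 rows → D takes values {E93, E45} — violation; (A=E19, B=41): 2 rows → D takes values {E83, E45} — violation; (A=E79, B=44): 2 rows → D takes values {E93, E45} — violation — fails.
(iv) {B, C} → D: (B=44, C=2): 2 rows → D takes values {E93, E45} — violation — fails.
(v) {A, D} → B: (A=E66, D=E93): 2 rows → B takes values {41, 44} — violation — fails.
None of the 5 dependencies hold.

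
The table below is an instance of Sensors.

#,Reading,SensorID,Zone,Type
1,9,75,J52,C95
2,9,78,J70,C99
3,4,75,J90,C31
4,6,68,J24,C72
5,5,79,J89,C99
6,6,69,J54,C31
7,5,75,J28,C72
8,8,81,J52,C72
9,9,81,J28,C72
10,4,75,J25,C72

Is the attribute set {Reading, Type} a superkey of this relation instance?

Yes

All 10 rows have distinct {Reading, Type} values, so {Reading, Type} → (all attributes) holds and {Reading, Type} is a superkey.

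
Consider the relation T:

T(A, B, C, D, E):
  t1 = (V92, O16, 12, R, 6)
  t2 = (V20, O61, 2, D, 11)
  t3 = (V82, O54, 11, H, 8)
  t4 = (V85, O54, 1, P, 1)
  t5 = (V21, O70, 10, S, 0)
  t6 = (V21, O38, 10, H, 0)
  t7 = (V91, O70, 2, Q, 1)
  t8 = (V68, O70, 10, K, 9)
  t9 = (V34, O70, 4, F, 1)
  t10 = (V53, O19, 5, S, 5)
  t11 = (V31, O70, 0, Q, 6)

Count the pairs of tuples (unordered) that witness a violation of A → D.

1

A=V21: violating pairs (5,6) — 1 pair.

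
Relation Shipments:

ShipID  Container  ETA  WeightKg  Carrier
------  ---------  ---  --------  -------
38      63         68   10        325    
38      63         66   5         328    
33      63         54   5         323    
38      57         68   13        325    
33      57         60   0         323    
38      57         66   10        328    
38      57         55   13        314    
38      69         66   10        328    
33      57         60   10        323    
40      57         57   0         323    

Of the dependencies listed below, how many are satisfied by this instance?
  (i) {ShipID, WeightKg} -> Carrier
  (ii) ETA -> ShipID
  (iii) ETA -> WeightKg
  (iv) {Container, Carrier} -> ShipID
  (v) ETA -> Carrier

2

(i) {ShipID, WeightKg} -> Carrier: (ShipID=38, WeightKg=10): 3 rows → Carrier takes values {325, 328} — violation; (ShipID=38, WeightKg=13): 2 rows → Carrier takes values {325, 314} — violation — fails.
(ii) ETA -> ShipID: every LHS value maps to a single RHS value — holds.
(iii) ETA -> WeightKg: ETA=68: 2 rows → WeightKg takes values {10, 13} — violation; ETA=66: 3 rows → WeightKg takes values {5, 10} — violation; ETA=60: 2 rows → WeightKg takes values {0, 10} — violation — fails.
(iv) {Container, Carrier} -> ShipID: (Container=57, Carrier=323): 3 rows → ShipID takes values {33, 40} — violation — fails.
(v) ETA -> Carrier: every LHS value maps to a single RHS value — holds.
2 of the 5 dependencies hold.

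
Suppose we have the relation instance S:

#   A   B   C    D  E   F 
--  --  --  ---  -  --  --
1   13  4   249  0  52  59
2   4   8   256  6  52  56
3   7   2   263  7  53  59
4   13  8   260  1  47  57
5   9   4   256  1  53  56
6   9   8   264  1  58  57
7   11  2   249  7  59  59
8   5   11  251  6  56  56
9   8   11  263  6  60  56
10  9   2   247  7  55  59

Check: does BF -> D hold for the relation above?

(B=4, F=59): row 1 → D = 0 ✓
(B=8, F=56): row 2 → D = 6 ✓
(B=2, F=59): rows 3, 7, 10 → D = 7, 7, 7 ✓
(B=8, F=57): rows 4, 6 → D = 1, 1 ✓
(B=4, F=56): row 5 → D = 1 ✓
(B=11, F=56): rows 8, 9 → D = 6, 6 ✓
Every BF value is associated with a single D value, so BF -> D holds.

Yes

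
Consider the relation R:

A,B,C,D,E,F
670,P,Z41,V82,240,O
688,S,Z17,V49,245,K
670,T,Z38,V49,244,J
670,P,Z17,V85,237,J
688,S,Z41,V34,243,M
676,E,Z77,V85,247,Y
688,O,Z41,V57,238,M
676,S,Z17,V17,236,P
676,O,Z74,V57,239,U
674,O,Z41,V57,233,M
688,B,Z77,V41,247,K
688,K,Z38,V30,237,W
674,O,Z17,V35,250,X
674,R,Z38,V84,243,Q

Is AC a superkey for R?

No

Two distinct rows share (A=688, C=Z41), so AC does not determine every attribute — not a superkey.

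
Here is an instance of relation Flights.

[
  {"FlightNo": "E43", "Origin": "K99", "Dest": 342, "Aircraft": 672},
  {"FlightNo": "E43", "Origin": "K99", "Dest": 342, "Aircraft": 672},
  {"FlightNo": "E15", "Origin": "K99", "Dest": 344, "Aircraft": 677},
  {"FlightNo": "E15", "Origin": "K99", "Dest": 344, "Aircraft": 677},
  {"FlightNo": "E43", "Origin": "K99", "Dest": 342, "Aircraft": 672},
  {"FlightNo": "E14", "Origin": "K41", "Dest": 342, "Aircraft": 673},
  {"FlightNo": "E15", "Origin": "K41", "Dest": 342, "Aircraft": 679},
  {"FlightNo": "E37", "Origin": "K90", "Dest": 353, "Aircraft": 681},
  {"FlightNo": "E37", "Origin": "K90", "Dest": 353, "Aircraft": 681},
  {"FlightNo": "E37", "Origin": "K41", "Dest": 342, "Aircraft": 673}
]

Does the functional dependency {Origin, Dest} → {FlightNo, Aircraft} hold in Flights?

(Origin=K99, Dest=342): 3 rows → {FlightNo,Aircraft} = (E43, 672), (E43, 672), (E43, 672) ✓
(Origin=K99, Dest=344): 2 rows → {FlightNo,Aircraft} = (E15, 677), (E15, 677) ✓
(Origin=K41, Dest=342): 3 rows → {FlightNo,Aircraft} takes values {(E14, 673), (E15, 679), (E37, 673)} — violation
(Origin=K90, Dest=353): 2 rows → {FlightNo,Aircraft} = (E37, 681), (E37, 681) ✓
Two rows agree on {Origin, Dest} but differ on {FlightNo, Aircraft}, so {Origin, Dest} → {FlightNo, Aircraft} does not hold.

No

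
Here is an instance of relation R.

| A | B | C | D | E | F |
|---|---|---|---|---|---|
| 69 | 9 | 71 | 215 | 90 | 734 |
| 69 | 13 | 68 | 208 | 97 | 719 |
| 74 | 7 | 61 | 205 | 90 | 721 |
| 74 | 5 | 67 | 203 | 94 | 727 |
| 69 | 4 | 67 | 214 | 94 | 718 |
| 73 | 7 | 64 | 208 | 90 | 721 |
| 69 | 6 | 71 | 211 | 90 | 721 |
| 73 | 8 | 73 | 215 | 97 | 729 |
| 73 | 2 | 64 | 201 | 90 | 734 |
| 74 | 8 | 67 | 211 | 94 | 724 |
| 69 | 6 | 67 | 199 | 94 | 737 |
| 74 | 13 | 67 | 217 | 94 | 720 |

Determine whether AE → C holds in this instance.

(A=69, E=90): 2 rows → C = 71, 71 ✓
(A=69, E=97): 1 row → C = 68 ✓
(A=74, E=90): 1 row → C = 61 ✓
(A=74, E=94): 3 rows → C = 67, 67, 67 ✓
(A=69, E=94): 2 rows → C = 67, 67 ✓
(A=73, E=90): 2 rows → C = 64, 64 ✓
(A=73, E=97): 1 row → C = 73 ✓
Every AE value is associated with a single C value, so AE → C holds.

Yes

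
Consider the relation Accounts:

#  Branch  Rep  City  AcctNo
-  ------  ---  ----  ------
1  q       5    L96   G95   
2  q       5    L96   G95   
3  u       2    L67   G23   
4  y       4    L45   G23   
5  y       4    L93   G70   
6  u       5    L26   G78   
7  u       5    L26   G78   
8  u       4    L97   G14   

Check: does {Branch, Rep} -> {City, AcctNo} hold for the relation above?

(Branch=q, Rep=5): rows 1, 2 → {City,AcctNo} = (L96, G95), (L96, G95) ✓
(Branch=u, Rep=2): row 3 → {City,AcctNo} = (L67, G23) ✓
(Branch=y, Rep=4): rows 4, 5 → {City,AcctNo} takes values {(L45, G23), (L93, G70)} — violation
(Branch=u, Rep=5): rows 6, 7 → {City,AcctNo} = (L26, G78), (L26, G78) ✓
(Branch=u, Rep=4): row 8 → {City,AcctNo} = (L97, G14) ✓
Two rows agree on {Branch, Rep} but differ on {City, AcctNo}, so {Branch, Rep} -> {City, AcctNo} does not hold.

No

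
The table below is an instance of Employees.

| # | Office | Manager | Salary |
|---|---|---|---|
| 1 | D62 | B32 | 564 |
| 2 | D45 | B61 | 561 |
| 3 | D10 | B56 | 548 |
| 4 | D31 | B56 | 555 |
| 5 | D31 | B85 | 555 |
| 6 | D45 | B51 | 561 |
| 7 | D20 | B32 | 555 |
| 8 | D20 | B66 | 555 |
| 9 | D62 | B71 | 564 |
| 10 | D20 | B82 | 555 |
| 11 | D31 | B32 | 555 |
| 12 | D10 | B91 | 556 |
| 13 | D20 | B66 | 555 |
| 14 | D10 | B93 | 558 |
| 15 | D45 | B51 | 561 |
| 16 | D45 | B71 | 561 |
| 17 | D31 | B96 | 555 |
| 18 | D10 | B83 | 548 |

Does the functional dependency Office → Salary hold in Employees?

No

Office=D62: rows 1, 9 → Salary = 564, 564 ✓
Office=D45: rows 2, 6, 15, 16 → Salary = 561, 561, 561, 561 ✓
Office=D10: rows 3, 12, 14, 18 → Salary takes values {548, 556, 558} — violation
Office=D31: rows 4, 5, 11, 17 → Salary = 555, 555, 555, 555 ✓
Office=D20: rows 7, 8, 10, 13 → Salary = 555, 555, 555, 555 ✓
Two rows agree on Office but differ on Salary, so Office → Salary does not hold.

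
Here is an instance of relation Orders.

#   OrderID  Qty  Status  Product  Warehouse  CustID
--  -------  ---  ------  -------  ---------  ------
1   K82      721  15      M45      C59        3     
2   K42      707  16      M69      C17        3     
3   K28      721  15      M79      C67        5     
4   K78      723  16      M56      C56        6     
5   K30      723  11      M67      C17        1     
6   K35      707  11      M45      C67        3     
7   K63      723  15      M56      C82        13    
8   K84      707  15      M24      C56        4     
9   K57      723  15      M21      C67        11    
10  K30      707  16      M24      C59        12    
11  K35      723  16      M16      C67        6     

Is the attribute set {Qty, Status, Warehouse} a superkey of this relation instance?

All 11 rows have distinct {Qty, Status, Warehouse} values, so {Qty, Status, Warehouse} → (all attributes) holds and {Qty, Status, Warehouse} is a superkey.

Yes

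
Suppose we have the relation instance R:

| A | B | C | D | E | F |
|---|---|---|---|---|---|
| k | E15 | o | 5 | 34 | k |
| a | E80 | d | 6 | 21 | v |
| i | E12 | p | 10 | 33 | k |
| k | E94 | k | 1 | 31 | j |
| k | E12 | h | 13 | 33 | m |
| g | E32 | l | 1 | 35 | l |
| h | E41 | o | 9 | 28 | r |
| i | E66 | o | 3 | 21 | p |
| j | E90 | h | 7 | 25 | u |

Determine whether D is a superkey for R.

No

Two distinct rows share D=1, so D does not determine every attribute — not a superkey.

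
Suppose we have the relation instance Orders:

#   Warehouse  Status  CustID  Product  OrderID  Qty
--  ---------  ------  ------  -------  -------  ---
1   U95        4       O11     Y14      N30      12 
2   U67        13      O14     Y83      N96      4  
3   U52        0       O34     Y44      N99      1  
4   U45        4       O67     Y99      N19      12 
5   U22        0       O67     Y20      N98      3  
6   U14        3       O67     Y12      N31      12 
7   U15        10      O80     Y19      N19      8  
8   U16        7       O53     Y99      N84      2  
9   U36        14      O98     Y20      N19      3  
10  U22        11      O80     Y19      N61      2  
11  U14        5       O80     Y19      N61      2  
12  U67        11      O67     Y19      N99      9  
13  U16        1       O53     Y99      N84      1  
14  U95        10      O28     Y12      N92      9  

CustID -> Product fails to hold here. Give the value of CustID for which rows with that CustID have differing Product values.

CustID=O11: row 1 → Product = Y14 ✓
CustID=O14: row 2 → Product = Y83 ✓
CustID=O34: row 3 → Product = Y44 ✓
CustID=O67: rows 4, 5, 6, 12 → Product takes values {Y99, Y20, Y12, Y19} — violation
CustID=O80: rows 7, 10, 11 → Product = Y19, Y19, Y19 ✓
CustID=O53: rows 8, 13 → Product = Y99, Y99 ✓
CustID=O98: row 9 → Product = Y20 ✓
CustID=O28: row 14 → Product = Y12 ✓
The only CustID value with inconsistent Product is CustID=O67.

O67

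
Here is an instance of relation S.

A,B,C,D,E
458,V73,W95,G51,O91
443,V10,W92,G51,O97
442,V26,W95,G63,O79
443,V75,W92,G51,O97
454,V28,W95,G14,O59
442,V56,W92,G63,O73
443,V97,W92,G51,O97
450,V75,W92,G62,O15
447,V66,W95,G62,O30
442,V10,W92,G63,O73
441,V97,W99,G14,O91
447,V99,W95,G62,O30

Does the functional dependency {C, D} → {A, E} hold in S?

(C=W95, D=G51): 1 row → {A,E} = (458, O91) ✓
(C=W92, D=G51): 3 rows → {A,E} = (443, O97), (443, O97), (443, O97) ✓
(C=W95, D=G63): 1 row → {A,E} = (442, O79) ✓
(C=W95, D=G14): 1 row → {A,E} = (454, O59) ✓
(C=W92, D=G63): 2 rows → {A,E} = (442, O73), (442, O73) ✓
(C=W92, D=G62): 1 row → {A,E} = (450, O15) ✓
(C=W95, D=G62): 2 rows → {A,E} = (447, O30), (447, O30) ✓
(C=W99, D=G14): 1 row → {A,E} = (441, O91) ✓
Every {C, D} value is associated with a single {A, E} value, so {C, D} → {A, E} holds.

Yes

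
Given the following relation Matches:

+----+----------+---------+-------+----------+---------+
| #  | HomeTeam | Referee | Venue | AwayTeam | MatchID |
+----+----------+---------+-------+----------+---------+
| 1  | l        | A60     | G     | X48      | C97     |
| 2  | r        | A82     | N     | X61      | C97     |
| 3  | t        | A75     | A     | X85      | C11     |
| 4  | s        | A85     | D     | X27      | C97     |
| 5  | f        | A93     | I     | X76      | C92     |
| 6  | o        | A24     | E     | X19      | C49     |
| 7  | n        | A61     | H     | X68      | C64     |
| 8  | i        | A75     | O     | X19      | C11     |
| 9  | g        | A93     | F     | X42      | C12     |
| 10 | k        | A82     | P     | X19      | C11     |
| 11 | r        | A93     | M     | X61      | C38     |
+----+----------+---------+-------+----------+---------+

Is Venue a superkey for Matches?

All 11 rows have distinct Venue values, so Venue → (all attributes) holds and Venue is a superkey.

Yes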